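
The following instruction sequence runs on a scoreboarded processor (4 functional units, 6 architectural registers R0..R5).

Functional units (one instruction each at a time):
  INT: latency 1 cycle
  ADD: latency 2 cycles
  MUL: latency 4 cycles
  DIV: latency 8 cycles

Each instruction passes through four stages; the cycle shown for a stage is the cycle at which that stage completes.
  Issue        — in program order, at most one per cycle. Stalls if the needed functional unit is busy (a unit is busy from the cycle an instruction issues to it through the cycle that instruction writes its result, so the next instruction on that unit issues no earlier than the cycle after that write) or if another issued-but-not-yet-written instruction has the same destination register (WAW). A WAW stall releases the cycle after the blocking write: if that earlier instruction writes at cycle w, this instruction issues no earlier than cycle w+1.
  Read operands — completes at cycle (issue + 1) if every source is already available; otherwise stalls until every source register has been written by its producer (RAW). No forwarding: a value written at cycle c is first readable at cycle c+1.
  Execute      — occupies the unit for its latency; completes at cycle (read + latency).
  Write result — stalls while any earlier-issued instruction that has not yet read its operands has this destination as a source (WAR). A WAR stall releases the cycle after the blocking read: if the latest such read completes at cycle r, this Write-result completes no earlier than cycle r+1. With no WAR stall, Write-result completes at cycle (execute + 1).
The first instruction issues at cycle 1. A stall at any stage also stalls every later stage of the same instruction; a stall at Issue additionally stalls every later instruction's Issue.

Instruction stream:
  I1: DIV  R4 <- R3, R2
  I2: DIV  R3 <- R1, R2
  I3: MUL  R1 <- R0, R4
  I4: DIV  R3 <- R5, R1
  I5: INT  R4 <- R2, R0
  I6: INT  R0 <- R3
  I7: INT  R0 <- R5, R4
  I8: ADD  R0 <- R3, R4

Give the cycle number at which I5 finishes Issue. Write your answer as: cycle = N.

cycle = 24

c1: I1 issues→DIV
c2: I1 reads
c10: I1 exec-done
c11: I1 writes R4
c12: I2 issues→DIV
c13: I2 reads · I3 issues→MUL
c14: I3 reads
c18: I3 exec-done
c19: I3 writes R1
c21: I2 exec-done
c22: I2 writes R3
c23: I4 issues→DIV
c24: I4 reads · I5 issues→INT
c25: I5 reads
c26: I5 exec-done
c27: I5 writes R4
c28: I6 issues→INT
c32: I4 exec-done
c33: I4 writes R3
c34: I6 reads
c35: I6 exec-done
c36: I6 writes R0
c37: I7 issues→INT
c38: I7 reads
c39: I7 exec-done
c40: I7 writes R0
c41: I8 issues→ADD
c42: I8 reads
c44: I8 exec-done
c45: I8 writes R0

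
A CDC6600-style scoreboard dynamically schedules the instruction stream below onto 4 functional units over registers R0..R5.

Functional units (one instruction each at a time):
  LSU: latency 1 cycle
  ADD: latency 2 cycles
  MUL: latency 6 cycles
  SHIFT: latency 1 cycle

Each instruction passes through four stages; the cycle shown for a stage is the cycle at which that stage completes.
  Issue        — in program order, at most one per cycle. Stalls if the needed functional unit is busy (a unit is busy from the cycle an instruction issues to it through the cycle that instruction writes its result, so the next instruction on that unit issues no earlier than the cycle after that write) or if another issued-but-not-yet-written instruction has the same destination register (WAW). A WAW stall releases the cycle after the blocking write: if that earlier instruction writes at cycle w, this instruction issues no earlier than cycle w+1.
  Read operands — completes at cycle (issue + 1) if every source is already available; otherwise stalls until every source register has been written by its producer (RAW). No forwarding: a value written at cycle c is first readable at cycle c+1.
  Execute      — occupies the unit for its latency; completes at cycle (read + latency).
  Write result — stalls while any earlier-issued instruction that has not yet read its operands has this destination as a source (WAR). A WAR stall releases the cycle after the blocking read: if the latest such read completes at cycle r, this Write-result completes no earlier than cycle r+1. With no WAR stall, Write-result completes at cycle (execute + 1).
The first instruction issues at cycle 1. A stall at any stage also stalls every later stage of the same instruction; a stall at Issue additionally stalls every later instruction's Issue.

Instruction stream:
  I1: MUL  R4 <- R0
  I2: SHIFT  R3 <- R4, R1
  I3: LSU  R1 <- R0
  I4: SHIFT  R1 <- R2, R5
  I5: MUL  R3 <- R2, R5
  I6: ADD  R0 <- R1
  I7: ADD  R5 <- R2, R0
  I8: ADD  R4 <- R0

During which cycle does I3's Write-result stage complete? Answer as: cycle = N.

I1  is:1  ro:2  ex:8  wr:9
I2  is:2  ro:10  ex:11  wr:12  — RAW R4: wait I1 write@9
I3  is:3  ro:4  ex:5  wr:11  — WAR R1: wait I2 read@10
I4  is:13  ro:14  ex:15  wr:16  — struct: SHIFT busy until I2 writes@12
I5  is:14  ro:15  ex:21  wr:22
I6  is:15  ro:17  ex:19  wr:20  — RAW R1: wait I4 write@16
I7  is:21  ro:22  ex:24  wr:25  — struct: ADD busy until I6 writes@20
I8  is:26  ro:27  ex:29  wr:30  — struct: ADD busy until I7 writes@25

cycle = 11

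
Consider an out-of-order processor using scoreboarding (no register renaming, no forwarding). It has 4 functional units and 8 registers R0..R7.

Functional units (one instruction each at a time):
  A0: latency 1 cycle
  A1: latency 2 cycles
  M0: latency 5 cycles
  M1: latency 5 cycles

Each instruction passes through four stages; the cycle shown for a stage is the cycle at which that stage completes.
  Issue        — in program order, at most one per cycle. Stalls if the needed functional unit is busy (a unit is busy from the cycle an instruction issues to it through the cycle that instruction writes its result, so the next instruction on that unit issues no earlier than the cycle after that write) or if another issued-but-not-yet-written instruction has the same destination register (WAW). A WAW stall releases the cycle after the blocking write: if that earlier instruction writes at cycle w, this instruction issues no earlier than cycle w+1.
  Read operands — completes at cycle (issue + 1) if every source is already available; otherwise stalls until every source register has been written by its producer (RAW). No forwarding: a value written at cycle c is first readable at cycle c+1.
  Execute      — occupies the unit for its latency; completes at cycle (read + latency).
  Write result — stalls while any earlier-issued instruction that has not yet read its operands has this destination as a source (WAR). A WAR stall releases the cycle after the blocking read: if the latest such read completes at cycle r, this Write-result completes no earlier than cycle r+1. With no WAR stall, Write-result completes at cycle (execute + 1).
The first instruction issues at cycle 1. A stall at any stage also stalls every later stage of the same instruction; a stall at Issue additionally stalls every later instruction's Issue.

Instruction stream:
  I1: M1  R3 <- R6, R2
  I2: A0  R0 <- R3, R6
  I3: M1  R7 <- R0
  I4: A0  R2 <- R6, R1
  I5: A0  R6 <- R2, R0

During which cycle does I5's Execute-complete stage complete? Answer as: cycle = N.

cycle = 18

1) issue 1, read 2, done 7, write 8
2) issue 2, read 9, done 10, write 11  <RAW R3: wait I1 write@8>
3) issue 9, read 12, done 17, write 18  <struct: M1 busy until I1 writes@8 / RAW R0: wait I2 write@11>
4) issue 12, read 13, done 14, write 15  <struct: A0 busy until I2 writes@11>
5) issue 16, read 17, done 18, write 19  <struct: A0 busy until I4 writes@15>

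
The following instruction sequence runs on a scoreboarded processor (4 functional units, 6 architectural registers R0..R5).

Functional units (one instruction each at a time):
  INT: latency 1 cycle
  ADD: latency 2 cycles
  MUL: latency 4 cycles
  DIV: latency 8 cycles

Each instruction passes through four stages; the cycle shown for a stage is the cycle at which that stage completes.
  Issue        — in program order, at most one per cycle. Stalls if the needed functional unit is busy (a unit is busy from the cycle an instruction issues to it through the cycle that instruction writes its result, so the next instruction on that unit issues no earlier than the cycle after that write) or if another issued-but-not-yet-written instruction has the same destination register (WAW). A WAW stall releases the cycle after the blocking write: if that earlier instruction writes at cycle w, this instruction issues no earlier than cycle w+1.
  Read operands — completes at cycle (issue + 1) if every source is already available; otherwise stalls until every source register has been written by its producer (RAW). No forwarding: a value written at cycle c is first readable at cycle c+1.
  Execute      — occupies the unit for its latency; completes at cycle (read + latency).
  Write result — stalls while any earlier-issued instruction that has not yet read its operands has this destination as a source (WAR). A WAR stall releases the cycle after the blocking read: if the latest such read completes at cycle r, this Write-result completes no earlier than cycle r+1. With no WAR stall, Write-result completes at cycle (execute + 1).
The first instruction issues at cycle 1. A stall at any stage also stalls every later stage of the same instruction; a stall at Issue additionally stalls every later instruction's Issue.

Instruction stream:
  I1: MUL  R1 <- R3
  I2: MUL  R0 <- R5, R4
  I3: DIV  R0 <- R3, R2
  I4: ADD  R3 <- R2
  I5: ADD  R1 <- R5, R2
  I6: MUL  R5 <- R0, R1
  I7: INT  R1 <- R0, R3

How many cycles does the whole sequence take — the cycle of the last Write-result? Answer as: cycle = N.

t=1  I1 dispatched to MUL
t=2  I1 operands ready
t=6  I1 complete
t=7  R1←I1
t=8  I2 dispatched to MUL
t=9  I2 operands ready
t=13  I2 complete
t=14  R0←I2
t=15  I3 dispatched to DIV
t=16  I3 operands ready · I4 dispatched to ADD
t=17  I4 operands ready
t=19  I4 complete
t=20  R3←I4
t=21  I5 dispatched to ADD
t=22  I5 operands ready · I6 dispatched to MUL
t=24  I3 complete · I5 complete
t=25  R0←I3 · R1←I5
t=26  I6 operands ready · I7 dispatched to INT
t=27  I7 operands ready
t=28  I7 complete
t=29  R1←I7
t=30  I6 complete
t=31  R5←I6

cycle = 31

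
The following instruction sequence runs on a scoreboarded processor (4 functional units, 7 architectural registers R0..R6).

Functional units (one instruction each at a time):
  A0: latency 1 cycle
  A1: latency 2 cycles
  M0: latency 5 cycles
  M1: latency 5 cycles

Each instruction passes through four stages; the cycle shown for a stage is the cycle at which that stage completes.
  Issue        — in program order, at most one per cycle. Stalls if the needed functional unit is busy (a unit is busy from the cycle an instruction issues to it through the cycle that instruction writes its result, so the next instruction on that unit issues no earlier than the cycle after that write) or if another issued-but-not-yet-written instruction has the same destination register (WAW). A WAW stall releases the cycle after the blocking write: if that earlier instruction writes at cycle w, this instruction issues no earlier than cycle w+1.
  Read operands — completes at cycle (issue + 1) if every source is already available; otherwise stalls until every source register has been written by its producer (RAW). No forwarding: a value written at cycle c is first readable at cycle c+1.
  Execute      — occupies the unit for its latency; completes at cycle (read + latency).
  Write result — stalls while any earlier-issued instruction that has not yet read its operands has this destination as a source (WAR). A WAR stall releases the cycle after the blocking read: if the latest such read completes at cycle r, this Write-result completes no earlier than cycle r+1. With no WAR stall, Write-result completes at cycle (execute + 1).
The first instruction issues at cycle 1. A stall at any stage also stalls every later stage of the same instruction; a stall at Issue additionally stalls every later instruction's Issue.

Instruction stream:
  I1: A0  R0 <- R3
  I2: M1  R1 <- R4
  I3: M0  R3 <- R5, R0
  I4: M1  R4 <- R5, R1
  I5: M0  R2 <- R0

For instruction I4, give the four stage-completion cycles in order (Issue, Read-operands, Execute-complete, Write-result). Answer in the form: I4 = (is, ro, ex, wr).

I4 = (10, 11, 16, 17)

I1  is:1  ro:2  ex:3  wr:4
I2  is:2  ro:3  ex:8  wr:9
I3  is:3  ro:5  ex:10  wr:11  — RAW R0: wait I1 write@4
I4  is:10  ro:11  ex:16  wr:17  — struct: M1 busy until I2 writes@9
I5  is:12  ro:13  ex:18  wr:19  — struct: M0 busy until I3 writes@11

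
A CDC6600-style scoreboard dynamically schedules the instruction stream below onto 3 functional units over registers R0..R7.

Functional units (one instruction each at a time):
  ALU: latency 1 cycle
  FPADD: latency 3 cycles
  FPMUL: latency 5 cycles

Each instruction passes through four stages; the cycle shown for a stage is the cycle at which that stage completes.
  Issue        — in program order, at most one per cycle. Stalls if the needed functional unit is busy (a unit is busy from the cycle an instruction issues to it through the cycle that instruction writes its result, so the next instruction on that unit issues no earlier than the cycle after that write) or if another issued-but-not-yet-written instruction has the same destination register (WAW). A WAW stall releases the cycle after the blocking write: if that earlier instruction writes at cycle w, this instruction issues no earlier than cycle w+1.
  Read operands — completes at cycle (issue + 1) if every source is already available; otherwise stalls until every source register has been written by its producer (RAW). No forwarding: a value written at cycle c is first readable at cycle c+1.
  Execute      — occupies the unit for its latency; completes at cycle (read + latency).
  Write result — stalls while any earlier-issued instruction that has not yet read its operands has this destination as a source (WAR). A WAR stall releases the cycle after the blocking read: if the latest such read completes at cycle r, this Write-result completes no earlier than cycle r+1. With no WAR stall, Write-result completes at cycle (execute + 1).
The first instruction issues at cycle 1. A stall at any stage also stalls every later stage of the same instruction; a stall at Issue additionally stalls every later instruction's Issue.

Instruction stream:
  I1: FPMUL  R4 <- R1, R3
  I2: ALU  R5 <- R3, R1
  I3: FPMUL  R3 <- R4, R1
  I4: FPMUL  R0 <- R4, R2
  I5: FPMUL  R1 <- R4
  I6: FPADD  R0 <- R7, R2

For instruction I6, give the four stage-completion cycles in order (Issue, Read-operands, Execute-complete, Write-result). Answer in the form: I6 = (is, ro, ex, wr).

I6 = (26, 27, 30, 31)

  I1 | 1 | 2 | 7 | 8
  I2 | 2 | 3 | 4 | 5
  I3 | 9 | 10 | 15 | 16   struct: FPMUL busy until I1 writes@8
  I4 | 17 | 18 | 23 | 24   struct: FPMUL busy until I3 writes@16
  I5 | 25 | 26 | 31 | 32   struct: FPMUL busy until I4 writes@24
  I6 | 26 | 27 | 30 | 31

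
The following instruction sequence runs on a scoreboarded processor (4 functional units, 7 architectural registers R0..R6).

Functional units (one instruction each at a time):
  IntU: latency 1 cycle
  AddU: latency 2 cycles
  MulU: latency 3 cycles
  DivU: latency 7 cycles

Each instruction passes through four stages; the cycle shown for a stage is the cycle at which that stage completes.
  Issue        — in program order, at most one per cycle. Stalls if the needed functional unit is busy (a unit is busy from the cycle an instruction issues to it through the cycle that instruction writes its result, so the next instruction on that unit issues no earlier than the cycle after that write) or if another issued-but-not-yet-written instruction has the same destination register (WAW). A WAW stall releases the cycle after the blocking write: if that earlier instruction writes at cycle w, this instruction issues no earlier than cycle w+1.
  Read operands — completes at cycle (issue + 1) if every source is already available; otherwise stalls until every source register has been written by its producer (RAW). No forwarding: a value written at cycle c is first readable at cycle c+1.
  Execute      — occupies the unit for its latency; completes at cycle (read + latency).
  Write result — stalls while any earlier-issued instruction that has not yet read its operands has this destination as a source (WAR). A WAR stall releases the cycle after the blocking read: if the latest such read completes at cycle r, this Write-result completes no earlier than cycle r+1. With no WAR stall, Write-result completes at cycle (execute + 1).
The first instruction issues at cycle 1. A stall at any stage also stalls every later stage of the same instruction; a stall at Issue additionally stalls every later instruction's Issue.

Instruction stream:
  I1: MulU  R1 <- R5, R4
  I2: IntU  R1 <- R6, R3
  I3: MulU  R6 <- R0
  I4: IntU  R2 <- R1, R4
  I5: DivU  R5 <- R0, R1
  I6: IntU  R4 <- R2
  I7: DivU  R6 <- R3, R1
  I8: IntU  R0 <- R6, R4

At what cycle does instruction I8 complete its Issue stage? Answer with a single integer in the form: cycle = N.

cycle = 23

I1 -> (1, 2, 5, 6)
I2 -> (7, 8, 9, 10)  // WAW R1: wait I1 write@6
I3 -> (8, 9, 12, 13)
I4 -> (11, 12, 13, 14)  // struct: IntU busy until I2 writes@10
I5 -> (12, 13, 20, 21)
I6 -> (15, 16, 17, 18)  // struct: IntU busy until I4 writes@14
I7 -> (22, 23, 30, 31)  // struct: DivU busy until I5 writes@21
I8 -> (23, 32, 33, 34)  // RAW R6: wait I7 write@31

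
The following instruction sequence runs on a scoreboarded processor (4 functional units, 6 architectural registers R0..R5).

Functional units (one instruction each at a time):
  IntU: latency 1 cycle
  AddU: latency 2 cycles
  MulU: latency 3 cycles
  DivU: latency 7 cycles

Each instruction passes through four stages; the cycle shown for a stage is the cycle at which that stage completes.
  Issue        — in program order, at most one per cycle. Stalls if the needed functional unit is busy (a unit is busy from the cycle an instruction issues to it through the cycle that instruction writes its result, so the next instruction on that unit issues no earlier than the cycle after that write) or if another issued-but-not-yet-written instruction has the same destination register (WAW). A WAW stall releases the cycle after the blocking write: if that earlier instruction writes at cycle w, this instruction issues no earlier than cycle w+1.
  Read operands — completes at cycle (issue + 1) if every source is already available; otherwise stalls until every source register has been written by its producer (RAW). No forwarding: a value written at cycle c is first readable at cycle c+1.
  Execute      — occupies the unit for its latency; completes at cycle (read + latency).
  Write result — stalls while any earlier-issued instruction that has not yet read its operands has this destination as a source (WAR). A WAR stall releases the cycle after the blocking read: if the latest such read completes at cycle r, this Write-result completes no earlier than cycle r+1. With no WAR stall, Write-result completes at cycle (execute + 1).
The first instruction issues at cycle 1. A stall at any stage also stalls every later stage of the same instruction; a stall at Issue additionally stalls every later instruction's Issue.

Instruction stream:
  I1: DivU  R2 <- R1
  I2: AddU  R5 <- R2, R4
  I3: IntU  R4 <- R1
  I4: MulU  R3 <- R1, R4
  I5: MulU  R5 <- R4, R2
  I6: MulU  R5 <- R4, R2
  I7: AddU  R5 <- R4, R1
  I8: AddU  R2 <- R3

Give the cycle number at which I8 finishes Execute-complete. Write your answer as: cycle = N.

c1: issue I1 (DivU)
c2: I1 read-ops · issue I2 (AddU)
c3: issue I3 (IntU)
c4: I3 read-ops · issue I4 (MulU)
c5: I3 finished on IntU
c9: I1 finished on DivU
c10: I1→R2
c11: I2 read-ops
c12: I3→R4
c13: I2 finished on AddU · I4 read-ops
c14: I2→R5
c16: I4 finished on MulU
c17: I4→R3
c18: issue I5 (MulU)
c19: I5 read-ops
c22: I5 finished on MulU
c23: I5→R5
c24: issue I6 (MulU)
c25: I6 read-ops
c28: I6 finished on MulU
c29: I6→R5
c30: issue I7 (AddU)
c31: I7 read-ops
c33: I7 finished on AddU
c34: I7→R5
c35: issue I8 (AddU)
c36: I8 read-ops
c38: I8 finished on AddU
c39: I8→R2

cycle = 38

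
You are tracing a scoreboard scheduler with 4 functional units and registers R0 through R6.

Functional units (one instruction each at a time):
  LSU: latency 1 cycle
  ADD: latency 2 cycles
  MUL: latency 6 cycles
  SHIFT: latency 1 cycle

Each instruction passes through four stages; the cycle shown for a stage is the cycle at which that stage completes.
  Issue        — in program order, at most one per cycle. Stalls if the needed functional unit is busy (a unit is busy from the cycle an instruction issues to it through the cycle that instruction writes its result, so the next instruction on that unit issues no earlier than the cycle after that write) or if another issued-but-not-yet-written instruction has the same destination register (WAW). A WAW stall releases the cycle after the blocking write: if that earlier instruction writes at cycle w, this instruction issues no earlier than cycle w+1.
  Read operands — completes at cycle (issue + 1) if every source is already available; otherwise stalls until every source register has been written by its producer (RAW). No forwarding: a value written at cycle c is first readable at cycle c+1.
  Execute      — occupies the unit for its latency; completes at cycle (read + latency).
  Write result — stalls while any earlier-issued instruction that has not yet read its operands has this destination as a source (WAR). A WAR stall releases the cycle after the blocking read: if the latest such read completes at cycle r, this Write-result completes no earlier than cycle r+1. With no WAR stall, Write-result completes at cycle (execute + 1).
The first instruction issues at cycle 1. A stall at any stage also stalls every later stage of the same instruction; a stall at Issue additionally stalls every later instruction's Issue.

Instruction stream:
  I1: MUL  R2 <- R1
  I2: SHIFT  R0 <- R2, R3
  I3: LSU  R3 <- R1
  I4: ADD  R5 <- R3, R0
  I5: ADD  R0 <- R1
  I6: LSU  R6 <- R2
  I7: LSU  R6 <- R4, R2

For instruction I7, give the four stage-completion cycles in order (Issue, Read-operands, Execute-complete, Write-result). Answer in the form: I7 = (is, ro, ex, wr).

cycle 1: I1 issues→MUL
cycle 2: I1 reads | I2 issues→SHIFT
cycle 3: I3 issues→LSU
cycle 4: I3 reads | I4 issues→ADD
cycle 5: I3 exec-done
cycle 8: I1 exec-done
cycle 9: I1 writes R2
cycle 10: I2 reads
cycle 11: I2 exec-done | I3 writes R3
cycle 12: I2 writes R0
cycle 13: I4 reads
cycle 15: I4 exec-done
cycle 16: I4 writes R5
cycle 17: I5 issues→ADD
cycle 18: I5 reads | I6 issues→LSU
cycle 19: I6 reads
cycle 20: I5 exec-done | I6 exec-done
cycle 21: I5 writes R0 | I6 writes R6
cycle 22: I7 issues→LSU
cycle 23: I7 reads
cycle 24: I7 exec-done
cycle 25: I7 writes R6

I7 = (22, 23, 24, 25)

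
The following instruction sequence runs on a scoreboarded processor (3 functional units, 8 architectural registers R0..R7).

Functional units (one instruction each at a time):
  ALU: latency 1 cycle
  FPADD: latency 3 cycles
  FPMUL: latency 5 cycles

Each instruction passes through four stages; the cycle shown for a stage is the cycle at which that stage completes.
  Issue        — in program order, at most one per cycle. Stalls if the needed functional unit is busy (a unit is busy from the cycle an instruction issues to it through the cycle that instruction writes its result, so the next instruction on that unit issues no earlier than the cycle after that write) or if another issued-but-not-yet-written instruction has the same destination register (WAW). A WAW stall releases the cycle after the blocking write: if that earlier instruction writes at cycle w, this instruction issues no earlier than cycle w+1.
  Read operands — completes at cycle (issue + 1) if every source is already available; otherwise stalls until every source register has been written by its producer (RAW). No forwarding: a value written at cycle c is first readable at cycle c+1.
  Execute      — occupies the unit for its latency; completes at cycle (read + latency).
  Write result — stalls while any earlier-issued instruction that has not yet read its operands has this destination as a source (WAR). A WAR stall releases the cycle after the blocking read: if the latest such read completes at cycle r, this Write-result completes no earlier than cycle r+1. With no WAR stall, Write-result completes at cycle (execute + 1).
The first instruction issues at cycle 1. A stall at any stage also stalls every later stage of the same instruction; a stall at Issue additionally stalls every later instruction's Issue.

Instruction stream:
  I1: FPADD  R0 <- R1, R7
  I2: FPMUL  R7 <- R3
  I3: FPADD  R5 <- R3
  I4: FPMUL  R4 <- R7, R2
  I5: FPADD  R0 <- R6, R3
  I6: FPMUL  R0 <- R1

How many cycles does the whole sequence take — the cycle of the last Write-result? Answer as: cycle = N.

cycle = 26

I1 -> (1, 2, 5, 6)
I2 -> (2, 3, 8, 9)
I3 -> (7, 8, 11, 12)  // struct: FPADD busy until I1 writes@6
I4 -> (10, 11, 16, 17)  // struct: FPMUL busy until I2 writes@9
I5 -> (13, 14, 17, 18)  // struct: FPADD busy until I3 writes@12
I6 -> (19, 20, 25, 26)  // WAW R0: wait I5 write@18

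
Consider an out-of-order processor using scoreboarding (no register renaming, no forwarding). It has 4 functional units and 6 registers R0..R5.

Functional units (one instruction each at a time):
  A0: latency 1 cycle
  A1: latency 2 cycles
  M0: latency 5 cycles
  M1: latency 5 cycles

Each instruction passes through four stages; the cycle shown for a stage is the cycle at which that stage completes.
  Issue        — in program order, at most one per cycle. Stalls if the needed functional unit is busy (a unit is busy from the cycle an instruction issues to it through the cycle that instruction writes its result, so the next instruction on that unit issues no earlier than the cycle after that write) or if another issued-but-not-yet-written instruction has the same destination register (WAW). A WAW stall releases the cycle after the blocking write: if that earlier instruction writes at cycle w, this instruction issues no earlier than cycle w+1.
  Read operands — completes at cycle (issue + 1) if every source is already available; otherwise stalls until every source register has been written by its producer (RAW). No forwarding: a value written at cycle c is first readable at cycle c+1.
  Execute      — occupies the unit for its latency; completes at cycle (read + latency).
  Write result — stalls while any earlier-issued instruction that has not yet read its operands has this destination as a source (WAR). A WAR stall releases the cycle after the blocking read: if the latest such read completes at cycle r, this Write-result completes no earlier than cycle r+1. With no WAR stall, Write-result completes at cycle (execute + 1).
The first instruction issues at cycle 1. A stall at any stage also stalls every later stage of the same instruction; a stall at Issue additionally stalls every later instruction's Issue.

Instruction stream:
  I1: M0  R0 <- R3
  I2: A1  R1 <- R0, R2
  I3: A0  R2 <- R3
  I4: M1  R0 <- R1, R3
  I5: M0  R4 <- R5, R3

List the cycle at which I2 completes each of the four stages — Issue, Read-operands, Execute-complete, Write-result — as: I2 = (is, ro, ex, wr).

I2 = (2, 9, 11, 12)

t=1  issue I1 (M0)
t=2  I1 read-ops; issue I2 (A1)
t=3  issue I3 (A0)
t=4  I3 read-ops
t=5  I3 finished on A0
t=7  I1 finished on M0
t=8  I1→R0
t=9  I2 read-ops; issue I4 (M1)
t=10  I3→R2; issue I5 (M0)
t=11  I2 finished on A1; I5 read-ops
t=12  I2→R1
t=13  I4 read-ops
t=16  I5 finished on M0
t=17  I5→R4
t=18  I4 finished on M1
t=19  I4→R0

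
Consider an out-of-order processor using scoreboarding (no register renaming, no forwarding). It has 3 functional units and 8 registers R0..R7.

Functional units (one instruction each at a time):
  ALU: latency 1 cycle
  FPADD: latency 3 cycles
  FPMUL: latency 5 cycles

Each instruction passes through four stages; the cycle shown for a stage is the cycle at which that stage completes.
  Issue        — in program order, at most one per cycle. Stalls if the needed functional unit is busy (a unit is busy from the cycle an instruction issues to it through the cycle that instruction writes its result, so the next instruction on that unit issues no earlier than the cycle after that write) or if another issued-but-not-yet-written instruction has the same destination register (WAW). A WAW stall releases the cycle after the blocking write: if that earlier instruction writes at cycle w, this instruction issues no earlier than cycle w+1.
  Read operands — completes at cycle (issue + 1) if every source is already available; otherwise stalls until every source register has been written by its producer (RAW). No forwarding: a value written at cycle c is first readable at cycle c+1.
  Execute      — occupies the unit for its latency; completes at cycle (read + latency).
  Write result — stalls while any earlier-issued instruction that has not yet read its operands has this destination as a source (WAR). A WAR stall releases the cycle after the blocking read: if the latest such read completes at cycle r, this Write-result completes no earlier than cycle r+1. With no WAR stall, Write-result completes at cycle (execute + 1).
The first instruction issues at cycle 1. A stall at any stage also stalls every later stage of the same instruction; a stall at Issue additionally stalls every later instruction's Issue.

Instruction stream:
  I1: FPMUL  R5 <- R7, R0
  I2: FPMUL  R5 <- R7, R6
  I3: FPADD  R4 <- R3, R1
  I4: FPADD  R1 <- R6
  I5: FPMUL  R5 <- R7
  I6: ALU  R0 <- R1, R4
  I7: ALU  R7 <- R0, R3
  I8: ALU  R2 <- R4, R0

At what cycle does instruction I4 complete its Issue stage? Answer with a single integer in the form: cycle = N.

cycle = 16

[1] I1 issues→FPMUL
[2] I1 reads
[7] I1 exec-done
[8] I1 writes R5
[9] I2 issues→FPMUL
[10] I2 reads; I3 issues→FPADD
[11] I3 reads
[14] I3 exec-done
[15] I2 exec-done; I3 writes R4
[16] I2 writes R5; I4 issues→FPADD
[17] I4 reads; I5 issues→FPMUL
[18] I5 reads; I6 issues→ALU
[20] I4 exec-done
[21] I4 writes R1
[22] I6 reads
[23] I5 exec-done; I6 exec-done
[24] I5 writes R5; I6 writes R0
[25] I7 issues→ALU
[26] I7 reads
[27] I7 exec-done
[28] I7 writes R7
[29] I8 issues→ALU
[30] I8 reads
[31] I8 exec-done
[32] I8 writes R2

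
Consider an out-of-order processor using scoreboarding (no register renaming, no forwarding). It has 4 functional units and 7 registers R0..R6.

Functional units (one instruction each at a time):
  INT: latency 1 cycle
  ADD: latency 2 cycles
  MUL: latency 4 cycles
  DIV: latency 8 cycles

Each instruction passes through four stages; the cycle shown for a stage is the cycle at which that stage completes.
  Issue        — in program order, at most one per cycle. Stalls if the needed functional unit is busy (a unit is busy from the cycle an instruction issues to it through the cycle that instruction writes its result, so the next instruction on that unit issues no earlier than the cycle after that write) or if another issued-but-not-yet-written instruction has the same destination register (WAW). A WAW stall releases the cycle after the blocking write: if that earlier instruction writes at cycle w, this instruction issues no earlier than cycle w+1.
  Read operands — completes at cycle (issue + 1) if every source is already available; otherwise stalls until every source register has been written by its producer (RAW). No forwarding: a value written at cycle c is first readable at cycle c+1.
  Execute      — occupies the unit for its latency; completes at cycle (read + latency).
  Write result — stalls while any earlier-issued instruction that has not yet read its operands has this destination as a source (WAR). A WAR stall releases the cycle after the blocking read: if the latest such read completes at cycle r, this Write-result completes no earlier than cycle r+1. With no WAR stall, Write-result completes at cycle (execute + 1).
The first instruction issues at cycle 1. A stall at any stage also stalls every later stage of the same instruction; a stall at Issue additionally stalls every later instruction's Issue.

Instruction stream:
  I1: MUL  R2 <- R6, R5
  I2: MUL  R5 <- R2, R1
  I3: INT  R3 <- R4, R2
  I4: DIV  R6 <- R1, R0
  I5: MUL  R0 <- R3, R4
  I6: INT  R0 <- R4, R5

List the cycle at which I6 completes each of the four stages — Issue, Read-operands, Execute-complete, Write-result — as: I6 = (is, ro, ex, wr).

t=1  I1→MUL
t=2  I1 RO
t=6  I1 EX
t=7  I1 WR R2
t=8  I2→MUL
t=9  I2 RO · I3→INT
t=10  I3 RO · I4→DIV
t=11  I3 EX · I4 RO
t=12  I3 WR R3
t=13  I2 EX
t=14  I2 WR R5
t=15  I5→MUL
t=16  I5 RO
t=19  I4 EX
t=20  I4 WR R6 · I5 EX
t=21  I5 WR R0
t=22  I6→INT
t=23  I6 RO
t=24  I6 EX
t=25  I6 WR R0

I6 = (22, 23, 24, 25)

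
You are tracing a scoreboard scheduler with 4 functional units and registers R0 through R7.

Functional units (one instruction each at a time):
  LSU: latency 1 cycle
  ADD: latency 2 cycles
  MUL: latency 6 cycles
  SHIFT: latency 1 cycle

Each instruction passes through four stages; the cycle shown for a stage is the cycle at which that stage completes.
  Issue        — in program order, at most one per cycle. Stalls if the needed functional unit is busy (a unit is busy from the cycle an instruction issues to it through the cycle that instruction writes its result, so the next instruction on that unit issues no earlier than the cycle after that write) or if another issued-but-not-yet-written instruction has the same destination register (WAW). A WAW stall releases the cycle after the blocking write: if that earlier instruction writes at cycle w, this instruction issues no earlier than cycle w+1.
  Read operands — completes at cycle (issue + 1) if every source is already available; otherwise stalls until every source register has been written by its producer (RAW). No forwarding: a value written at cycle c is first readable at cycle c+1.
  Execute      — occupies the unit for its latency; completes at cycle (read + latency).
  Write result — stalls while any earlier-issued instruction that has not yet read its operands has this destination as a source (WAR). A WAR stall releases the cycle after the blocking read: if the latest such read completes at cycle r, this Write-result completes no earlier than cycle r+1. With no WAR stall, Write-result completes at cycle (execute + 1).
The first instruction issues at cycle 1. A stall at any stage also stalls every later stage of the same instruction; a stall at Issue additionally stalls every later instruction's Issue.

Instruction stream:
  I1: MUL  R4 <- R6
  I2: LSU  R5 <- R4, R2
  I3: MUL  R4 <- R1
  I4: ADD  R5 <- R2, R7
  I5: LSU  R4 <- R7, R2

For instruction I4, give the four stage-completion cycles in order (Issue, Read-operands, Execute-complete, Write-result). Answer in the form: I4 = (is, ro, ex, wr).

I4 = (13, 14, 16, 17)

  I1 | 1 | 2 | 8 | 9
  I2 | 2 | 10 | 11 | 12   RAW R4: wait I1 write@9
  I3 | 10 | 11 | 17 | 18   struct: MUL busy until I1 writes@9
  I4 | 13 | 14 | 16 | 17   WAW R5: wait I2 write@12
  I5 | 19 | 20 | 21 | 22   WAW R4: wait I3 write@18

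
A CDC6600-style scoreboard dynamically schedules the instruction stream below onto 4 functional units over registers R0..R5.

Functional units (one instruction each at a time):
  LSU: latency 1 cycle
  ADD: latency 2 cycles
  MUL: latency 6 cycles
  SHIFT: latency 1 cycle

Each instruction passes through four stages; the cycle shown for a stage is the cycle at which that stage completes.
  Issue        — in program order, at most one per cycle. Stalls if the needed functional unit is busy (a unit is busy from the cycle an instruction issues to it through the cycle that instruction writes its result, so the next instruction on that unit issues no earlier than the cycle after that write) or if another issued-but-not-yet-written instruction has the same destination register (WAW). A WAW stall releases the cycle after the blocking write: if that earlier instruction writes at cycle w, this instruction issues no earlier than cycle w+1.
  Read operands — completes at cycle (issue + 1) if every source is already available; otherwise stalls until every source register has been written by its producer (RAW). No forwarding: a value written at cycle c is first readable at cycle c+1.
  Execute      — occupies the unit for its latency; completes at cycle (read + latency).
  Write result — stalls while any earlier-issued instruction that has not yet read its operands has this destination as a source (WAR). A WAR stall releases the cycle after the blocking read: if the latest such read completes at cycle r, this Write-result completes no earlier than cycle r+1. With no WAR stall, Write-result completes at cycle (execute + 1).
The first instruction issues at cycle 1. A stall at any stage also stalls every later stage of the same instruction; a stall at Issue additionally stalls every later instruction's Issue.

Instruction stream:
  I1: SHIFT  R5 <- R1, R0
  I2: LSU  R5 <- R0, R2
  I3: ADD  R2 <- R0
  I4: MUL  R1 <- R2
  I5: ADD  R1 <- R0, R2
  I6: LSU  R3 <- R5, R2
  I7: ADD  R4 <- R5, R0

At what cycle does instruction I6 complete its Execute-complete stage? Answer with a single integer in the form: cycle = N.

cycle = 22

cycle 1: I1 issues→SHIFT
cycle 2: I1 reads
cycle 3: I1 exec-done
cycle 4: I1 writes R5
cycle 5: I2 issues→LSU
cycle 6: I2 reads; I3 issues→ADD
cycle 7: I2 exec-done; I3 reads; I4 issues→MUL
cycle 8: I2 writes R5
cycle 9: I3 exec-done
cycle 10: I3 writes R2
cycle 11: I4 reads
cycle 17: I4 exec-done
cycle 18: I4 writes R1
cycle 19: I5 issues→ADD
cycle 20: I5 reads; I6 issues→LSU
cycle 21: I6 reads
cycle 22: I5 exec-done; I6 exec-done
cycle 23: I5 writes R1; I6 writes R3
cycle 24: I7 issues→ADD
cycle 25: I7 reads
cycle 27: I7 exec-done
cycle 28: I7 writes R4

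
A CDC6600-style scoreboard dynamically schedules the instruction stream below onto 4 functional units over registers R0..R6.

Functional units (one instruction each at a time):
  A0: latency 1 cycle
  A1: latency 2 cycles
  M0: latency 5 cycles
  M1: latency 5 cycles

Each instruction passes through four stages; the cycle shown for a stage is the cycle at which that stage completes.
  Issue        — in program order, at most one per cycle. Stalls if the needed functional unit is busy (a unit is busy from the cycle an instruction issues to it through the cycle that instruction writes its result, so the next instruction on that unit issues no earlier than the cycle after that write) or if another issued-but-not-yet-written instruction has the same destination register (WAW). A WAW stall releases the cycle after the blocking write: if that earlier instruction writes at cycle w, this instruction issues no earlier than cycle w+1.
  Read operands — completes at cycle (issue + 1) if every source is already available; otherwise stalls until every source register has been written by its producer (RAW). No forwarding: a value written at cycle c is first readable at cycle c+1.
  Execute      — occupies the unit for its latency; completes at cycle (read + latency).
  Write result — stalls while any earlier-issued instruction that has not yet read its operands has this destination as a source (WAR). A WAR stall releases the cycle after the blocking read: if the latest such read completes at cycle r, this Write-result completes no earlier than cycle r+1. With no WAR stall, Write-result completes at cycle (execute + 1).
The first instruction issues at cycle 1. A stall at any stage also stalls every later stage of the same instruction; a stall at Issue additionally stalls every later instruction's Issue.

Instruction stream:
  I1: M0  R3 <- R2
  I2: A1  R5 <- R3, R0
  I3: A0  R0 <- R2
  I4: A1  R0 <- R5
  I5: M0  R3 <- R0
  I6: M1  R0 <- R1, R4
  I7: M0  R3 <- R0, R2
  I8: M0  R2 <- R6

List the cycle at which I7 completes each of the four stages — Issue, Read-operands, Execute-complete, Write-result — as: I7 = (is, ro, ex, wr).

I7 = (25, 26, 31, 32)

I1 -> (1, 2, 7, 8)
I2 -> (2, 9, 11, 12)  // RAW R3: wait I1 write@8
I3 -> (3, 4, 5, 10)  // WAR R0: wait I2 read@9
I4 -> (13, 14, 16, 17)  // struct: A1 busy until I2 writes@12
I5 -> (14, 18, 23, 24)  // RAW R0: wait I4 write@17
I6 -> (18, 19, 24, 25)  // WAW R0: wait I4 write@17
I7 -> (25, 26, 31, 32)  // struct: M0 busy until I5 writes@24
I8 -> (33, 34, 39, 40)  // struct: M0 busy until I7 writes@32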